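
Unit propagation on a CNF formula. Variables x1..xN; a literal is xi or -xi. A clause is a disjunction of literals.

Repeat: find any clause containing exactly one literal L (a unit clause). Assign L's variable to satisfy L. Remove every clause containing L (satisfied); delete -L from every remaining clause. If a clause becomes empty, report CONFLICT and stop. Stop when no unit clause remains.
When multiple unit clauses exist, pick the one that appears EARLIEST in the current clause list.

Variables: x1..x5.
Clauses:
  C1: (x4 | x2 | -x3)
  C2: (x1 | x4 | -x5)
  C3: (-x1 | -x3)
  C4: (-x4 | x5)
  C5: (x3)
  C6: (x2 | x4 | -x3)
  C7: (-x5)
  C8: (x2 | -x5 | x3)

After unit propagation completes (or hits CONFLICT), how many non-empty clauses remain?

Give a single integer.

Answer: 0

Derivation:
unit clause [3] forces x3=T; simplify:
  drop -3 from [4, 2, -3] -> [4, 2]
  drop -3 from [-1, -3] -> [-1]
  drop -3 from [2, 4, -3] -> [2, 4]
  satisfied 2 clause(s); 6 remain; assigned so far: [3]
unit clause [-1] forces x1=F; simplify:
  drop 1 from [1, 4, -5] -> [4, -5]
  satisfied 1 clause(s); 5 remain; assigned so far: [1, 3]
unit clause [-5] forces x5=F; simplify:
  drop 5 from [-4, 5] -> [-4]
  satisfied 2 clause(s); 3 remain; assigned so far: [1, 3, 5]
unit clause [-4] forces x4=F; simplify:
  drop 4 from [4, 2] -> [2]
  drop 4 from [2, 4] -> [2]
  satisfied 1 clause(s); 2 remain; assigned so far: [1, 3, 4, 5]
unit clause [2] forces x2=T; simplify:
  satisfied 2 clause(s); 0 remain; assigned so far: [1, 2, 3, 4, 5]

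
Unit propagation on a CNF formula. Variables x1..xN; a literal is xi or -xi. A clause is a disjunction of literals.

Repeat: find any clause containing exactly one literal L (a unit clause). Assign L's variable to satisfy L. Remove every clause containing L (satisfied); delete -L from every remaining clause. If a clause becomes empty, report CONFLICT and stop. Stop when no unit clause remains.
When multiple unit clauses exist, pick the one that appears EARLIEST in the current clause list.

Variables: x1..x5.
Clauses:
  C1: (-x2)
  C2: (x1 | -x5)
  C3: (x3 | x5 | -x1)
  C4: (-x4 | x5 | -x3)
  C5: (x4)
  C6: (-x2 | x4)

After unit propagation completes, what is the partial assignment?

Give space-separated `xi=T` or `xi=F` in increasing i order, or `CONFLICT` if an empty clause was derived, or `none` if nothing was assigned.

Answer: x2=F x4=T

Derivation:
unit clause [-2] forces x2=F; simplify:
  satisfied 2 clause(s); 4 remain; assigned so far: [2]
unit clause [4] forces x4=T; simplify:
  drop -4 from [-4, 5, -3] -> [5, -3]
  satisfied 1 clause(s); 3 remain; assigned so far: [2, 4]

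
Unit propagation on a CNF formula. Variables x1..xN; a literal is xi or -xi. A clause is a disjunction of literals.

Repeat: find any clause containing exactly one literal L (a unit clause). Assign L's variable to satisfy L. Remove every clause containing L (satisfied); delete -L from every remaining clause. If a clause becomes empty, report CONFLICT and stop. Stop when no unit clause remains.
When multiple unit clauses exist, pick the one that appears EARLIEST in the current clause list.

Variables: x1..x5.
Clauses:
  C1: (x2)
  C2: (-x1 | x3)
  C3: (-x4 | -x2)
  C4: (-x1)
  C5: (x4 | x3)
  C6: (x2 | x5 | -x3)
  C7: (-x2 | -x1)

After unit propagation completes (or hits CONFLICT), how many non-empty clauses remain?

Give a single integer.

unit clause [2] forces x2=T; simplify:
  drop -2 from [-4, -2] -> [-4]
  drop -2 from [-2, -1] -> [-1]
  satisfied 2 clause(s); 5 remain; assigned so far: [2]
unit clause [-4] forces x4=F; simplify:
  drop 4 from [4, 3] -> [3]
  satisfied 1 clause(s); 4 remain; assigned so far: [2, 4]
unit clause [-1] forces x1=F; simplify:
  satisfied 3 clause(s); 1 remain; assigned so far: [1, 2, 4]
unit clause [3] forces x3=T; simplify:
  satisfied 1 clause(s); 0 remain; assigned so far: [1, 2, 3, 4]

Answer: 0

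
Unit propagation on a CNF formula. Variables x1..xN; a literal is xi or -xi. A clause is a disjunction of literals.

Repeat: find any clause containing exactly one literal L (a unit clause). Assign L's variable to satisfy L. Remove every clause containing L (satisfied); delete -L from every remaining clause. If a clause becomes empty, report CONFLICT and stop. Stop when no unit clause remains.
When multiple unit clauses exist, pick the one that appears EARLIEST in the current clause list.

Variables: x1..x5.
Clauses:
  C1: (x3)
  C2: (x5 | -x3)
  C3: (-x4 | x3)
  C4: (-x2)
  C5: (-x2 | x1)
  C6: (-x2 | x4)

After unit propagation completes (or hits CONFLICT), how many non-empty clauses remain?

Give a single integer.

unit clause [3] forces x3=T; simplify:
  drop -3 from [5, -3] -> [5]
  satisfied 2 clause(s); 4 remain; assigned so far: [3]
unit clause [5] forces x5=T; simplify:
  satisfied 1 clause(s); 3 remain; assigned so far: [3, 5]
unit clause [-2] forces x2=F; simplify:
  satisfied 3 clause(s); 0 remain; assigned so far: [2, 3, 5]

Answer: 0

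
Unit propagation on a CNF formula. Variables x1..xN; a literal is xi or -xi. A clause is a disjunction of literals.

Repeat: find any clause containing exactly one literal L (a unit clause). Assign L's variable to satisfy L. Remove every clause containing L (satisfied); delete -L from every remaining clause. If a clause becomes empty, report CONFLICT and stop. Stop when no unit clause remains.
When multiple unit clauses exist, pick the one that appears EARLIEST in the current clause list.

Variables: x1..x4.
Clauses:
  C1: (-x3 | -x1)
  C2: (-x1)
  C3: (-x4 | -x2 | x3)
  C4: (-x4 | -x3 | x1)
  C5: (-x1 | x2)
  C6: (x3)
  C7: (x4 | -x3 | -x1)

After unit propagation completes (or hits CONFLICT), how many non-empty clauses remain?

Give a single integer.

unit clause [-1] forces x1=F; simplify:
  drop 1 from [-4, -3, 1] -> [-4, -3]
  satisfied 4 clause(s); 3 remain; assigned so far: [1]
unit clause [3] forces x3=T; simplify:
  drop -3 from [-4, -3] -> [-4]
  satisfied 2 clause(s); 1 remain; assigned so far: [1, 3]
unit clause [-4] forces x4=F; simplify:
  satisfied 1 clause(s); 0 remain; assigned so far: [1, 3, 4]

Answer: 0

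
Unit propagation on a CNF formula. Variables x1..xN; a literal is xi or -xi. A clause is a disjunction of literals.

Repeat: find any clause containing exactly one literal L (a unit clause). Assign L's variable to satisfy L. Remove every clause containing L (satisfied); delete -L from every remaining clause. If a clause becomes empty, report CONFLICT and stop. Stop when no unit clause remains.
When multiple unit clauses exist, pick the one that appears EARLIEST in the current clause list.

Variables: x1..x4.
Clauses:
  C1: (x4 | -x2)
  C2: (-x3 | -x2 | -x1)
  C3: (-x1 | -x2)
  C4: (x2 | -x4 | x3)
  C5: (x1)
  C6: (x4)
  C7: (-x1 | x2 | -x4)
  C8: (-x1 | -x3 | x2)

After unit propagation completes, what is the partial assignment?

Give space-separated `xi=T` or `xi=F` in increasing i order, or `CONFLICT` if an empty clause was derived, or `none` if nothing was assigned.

unit clause [1] forces x1=T; simplify:
  drop -1 from [-3, -2, -1] -> [-3, -2]
  drop -1 from [-1, -2] -> [-2]
  drop -1 from [-1, 2, -4] -> [2, -4]
  drop -1 from [-1, -3, 2] -> [-3, 2]
  satisfied 1 clause(s); 7 remain; assigned so far: [1]
unit clause [-2] forces x2=F; simplify:
  drop 2 from [2, -4, 3] -> [-4, 3]
  drop 2 from [2, -4] -> [-4]
  drop 2 from [-3, 2] -> [-3]
  satisfied 3 clause(s); 4 remain; assigned so far: [1, 2]
unit clause [4] forces x4=T; simplify:
  drop -4 from [-4, 3] -> [3]
  drop -4 from [-4] -> [] (empty!)
  satisfied 1 clause(s); 3 remain; assigned so far: [1, 2, 4]
CONFLICT (empty clause)

Answer: CONFLICT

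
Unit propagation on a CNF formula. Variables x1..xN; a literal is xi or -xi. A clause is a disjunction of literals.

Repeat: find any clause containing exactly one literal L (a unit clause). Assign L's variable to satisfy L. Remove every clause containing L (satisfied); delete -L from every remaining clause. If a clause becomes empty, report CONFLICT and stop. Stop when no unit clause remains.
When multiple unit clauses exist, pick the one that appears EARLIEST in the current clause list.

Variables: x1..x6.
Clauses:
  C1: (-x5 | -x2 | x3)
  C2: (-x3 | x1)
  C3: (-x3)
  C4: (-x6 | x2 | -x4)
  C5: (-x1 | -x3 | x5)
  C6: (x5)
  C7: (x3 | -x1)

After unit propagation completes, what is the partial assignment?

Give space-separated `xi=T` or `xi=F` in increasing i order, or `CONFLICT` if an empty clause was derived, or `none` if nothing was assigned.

unit clause [-3] forces x3=F; simplify:
  drop 3 from [-5, -2, 3] -> [-5, -2]
  drop 3 from [3, -1] -> [-1]
  satisfied 3 clause(s); 4 remain; assigned so far: [3]
unit clause [5] forces x5=T; simplify:
  drop -5 from [-5, -2] -> [-2]
  satisfied 1 clause(s); 3 remain; assigned so far: [3, 5]
unit clause [-2] forces x2=F; simplify:
  drop 2 from [-6, 2, -4] -> [-6, -4]
  satisfied 1 clause(s); 2 remain; assigned so far: [2, 3, 5]
unit clause [-1] forces x1=F; simplify:
  satisfied 1 clause(s); 1 remain; assigned so far: [1, 2, 3, 5]

Answer: x1=F x2=F x3=F x5=T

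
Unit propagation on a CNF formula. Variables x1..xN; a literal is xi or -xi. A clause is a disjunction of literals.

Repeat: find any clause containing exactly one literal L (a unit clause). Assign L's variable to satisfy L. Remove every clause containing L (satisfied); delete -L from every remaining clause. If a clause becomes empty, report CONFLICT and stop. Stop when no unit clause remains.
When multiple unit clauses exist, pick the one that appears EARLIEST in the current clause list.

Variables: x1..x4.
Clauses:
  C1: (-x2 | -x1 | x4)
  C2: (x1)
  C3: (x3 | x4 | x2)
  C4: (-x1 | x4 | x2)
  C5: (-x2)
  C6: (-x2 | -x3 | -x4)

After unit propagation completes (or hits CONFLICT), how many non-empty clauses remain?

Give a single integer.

unit clause [1] forces x1=T; simplify:
  drop -1 from [-2, -1, 4] -> [-2, 4]
  drop -1 from [-1, 4, 2] -> [4, 2]
  satisfied 1 clause(s); 5 remain; assigned so far: [1]
unit clause [-2] forces x2=F; simplify:
  drop 2 from [3, 4, 2] -> [3, 4]
  drop 2 from [4, 2] -> [4]
  satisfied 3 clause(s); 2 remain; assigned so far: [1, 2]
unit clause [4] forces x4=T; simplify:
  satisfied 2 clause(s); 0 remain; assigned so far: [1, 2, 4]

Answer: 0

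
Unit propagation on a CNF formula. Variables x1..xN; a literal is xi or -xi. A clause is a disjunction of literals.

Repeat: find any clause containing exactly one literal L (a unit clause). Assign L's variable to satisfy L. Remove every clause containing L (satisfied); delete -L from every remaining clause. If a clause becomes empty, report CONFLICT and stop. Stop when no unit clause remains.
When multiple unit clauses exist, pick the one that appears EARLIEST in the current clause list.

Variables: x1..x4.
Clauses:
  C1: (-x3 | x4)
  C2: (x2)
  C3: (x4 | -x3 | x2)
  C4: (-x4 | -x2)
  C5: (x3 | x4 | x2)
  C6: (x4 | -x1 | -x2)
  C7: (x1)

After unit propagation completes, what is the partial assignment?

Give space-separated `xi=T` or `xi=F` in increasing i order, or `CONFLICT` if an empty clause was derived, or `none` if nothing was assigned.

unit clause [2] forces x2=T; simplify:
  drop -2 from [-4, -2] -> [-4]
  drop -2 from [4, -1, -2] -> [4, -1]
  satisfied 3 clause(s); 4 remain; assigned so far: [2]
unit clause [-4] forces x4=F; simplify:
  drop 4 from [-3, 4] -> [-3]
  drop 4 from [4, -1] -> [-1]
  satisfied 1 clause(s); 3 remain; assigned so far: [2, 4]
unit clause [-3] forces x3=F; simplify:
  satisfied 1 clause(s); 2 remain; assigned so far: [2, 3, 4]
unit clause [-1] forces x1=F; simplify:
  drop 1 from [1] -> [] (empty!)
  satisfied 1 clause(s); 1 remain; assigned so far: [1, 2, 3, 4]
CONFLICT (empty clause)

Answer: CONFLICT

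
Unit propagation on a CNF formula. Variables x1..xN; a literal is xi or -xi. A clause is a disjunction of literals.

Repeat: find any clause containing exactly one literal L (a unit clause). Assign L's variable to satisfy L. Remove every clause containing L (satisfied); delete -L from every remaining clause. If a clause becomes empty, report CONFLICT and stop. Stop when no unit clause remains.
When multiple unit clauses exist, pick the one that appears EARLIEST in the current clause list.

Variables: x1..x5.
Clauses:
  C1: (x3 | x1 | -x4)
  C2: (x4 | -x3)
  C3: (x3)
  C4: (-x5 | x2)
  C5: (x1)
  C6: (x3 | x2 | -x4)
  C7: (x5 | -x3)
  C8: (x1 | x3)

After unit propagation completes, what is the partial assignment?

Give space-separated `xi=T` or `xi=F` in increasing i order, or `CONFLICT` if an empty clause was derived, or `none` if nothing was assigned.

Answer: x1=T x2=T x3=T x4=T x5=T

Derivation:
unit clause [3] forces x3=T; simplify:
  drop -3 from [4, -3] -> [4]
  drop -3 from [5, -3] -> [5]
  satisfied 4 clause(s); 4 remain; assigned so far: [3]
unit clause [4] forces x4=T; simplify:
  satisfied 1 clause(s); 3 remain; assigned so far: [3, 4]
unit clause [1] forces x1=T; simplify:
  satisfied 1 clause(s); 2 remain; assigned so far: [1, 3, 4]
unit clause [5] forces x5=T; simplify:
  drop -5 from [-5, 2] -> [2]
  satisfied 1 clause(s); 1 remain; assigned so far: [1, 3, 4, 5]
unit clause [2] forces x2=T; simplify:
  satisfied 1 clause(s); 0 remain; assigned so far: [1, 2, 3, 4, 5]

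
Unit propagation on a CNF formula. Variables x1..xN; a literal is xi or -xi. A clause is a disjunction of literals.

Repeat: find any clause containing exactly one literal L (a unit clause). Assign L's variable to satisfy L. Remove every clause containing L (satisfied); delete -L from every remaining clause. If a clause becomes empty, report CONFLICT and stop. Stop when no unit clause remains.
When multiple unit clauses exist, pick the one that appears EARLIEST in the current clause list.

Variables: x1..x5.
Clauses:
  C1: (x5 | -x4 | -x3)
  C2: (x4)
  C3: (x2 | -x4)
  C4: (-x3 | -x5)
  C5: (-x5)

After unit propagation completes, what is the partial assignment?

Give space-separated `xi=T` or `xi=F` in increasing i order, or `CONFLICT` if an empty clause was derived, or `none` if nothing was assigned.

Answer: x2=T x3=F x4=T x5=F

Derivation:
unit clause [4] forces x4=T; simplify:
  drop -4 from [5, -4, -3] -> [5, -3]
  drop -4 from [2, -4] -> [2]
  satisfied 1 clause(s); 4 remain; assigned so far: [4]
unit clause [2] forces x2=T; simplify:
  satisfied 1 clause(s); 3 remain; assigned so far: [2, 4]
unit clause [-5] forces x5=F; simplify:
  drop 5 from [5, -3] -> [-3]
  satisfied 2 clause(s); 1 remain; assigned so far: [2, 4, 5]
unit clause [-3] forces x3=F; simplify:
  satisfied 1 clause(s); 0 remain; assigned so far: [2, 3, 4, 5]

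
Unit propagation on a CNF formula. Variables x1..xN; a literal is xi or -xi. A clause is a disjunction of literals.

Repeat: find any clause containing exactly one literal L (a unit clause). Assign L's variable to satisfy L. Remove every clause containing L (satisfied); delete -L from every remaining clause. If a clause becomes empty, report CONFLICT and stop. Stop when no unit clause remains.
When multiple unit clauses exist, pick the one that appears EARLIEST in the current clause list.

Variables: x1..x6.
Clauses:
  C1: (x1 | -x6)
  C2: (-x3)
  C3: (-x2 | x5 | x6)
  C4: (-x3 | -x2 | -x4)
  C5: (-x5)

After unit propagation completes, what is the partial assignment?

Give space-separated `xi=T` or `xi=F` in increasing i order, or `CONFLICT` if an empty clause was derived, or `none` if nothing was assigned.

unit clause [-3] forces x3=F; simplify:
  satisfied 2 clause(s); 3 remain; assigned so far: [3]
unit clause [-5] forces x5=F; simplify:
  drop 5 from [-2, 5, 6] -> [-2, 6]
  satisfied 1 clause(s); 2 remain; assigned so far: [3, 5]

Answer: x3=F x5=F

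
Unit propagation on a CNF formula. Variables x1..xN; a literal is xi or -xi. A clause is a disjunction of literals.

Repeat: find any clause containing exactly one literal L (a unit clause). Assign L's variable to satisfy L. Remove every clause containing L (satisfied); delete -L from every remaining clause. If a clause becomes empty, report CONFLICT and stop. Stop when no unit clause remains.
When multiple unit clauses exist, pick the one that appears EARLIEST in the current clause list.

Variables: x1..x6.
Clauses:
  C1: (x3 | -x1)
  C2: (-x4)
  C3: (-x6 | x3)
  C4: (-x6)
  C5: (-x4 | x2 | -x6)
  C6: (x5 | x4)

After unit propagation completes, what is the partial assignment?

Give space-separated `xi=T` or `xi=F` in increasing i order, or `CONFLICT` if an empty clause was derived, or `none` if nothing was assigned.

unit clause [-4] forces x4=F; simplify:
  drop 4 from [5, 4] -> [5]
  satisfied 2 clause(s); 4 remain; assigned so far: [4]
unit clause [-6] forces x6=F; simplify:
  satisfied 2 clause(s); 2 remain; assigned so far: [4, 6]
unit clause [5] forces x5=T; simplify:
  satisfied 1 clause(s); 1 remain; assigned so far: [4, 5, 6]

Answer: x4=F x5=T x6=F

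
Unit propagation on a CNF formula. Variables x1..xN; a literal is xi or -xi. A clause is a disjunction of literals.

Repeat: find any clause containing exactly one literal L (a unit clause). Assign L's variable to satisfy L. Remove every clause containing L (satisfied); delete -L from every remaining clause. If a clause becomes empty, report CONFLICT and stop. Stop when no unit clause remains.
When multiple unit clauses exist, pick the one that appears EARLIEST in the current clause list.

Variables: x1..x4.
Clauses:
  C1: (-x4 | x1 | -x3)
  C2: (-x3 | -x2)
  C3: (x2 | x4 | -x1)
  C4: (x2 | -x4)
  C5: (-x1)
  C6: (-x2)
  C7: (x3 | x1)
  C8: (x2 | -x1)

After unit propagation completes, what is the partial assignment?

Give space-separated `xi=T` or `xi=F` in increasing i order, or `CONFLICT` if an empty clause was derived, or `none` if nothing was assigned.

unit clause [-1] forces x1=F; simplify:
  drop 1 from [-4, 1, -3] -> [-4, -3]
  drop 1 from [3, 1] -> [3]
  satisfied 3 clause(s); 5 remain; assigned so far: [1]
unit clause [-2] forces x2=F; simplify:
  drop 2 from [2, -4] -> [-4]
  satisfied 2 clause(s); 3 remain; assigned so far: [1, 2]
unit clause [-4] forces x4=F; simplify:
  satisfied 2 clause(s); 1 remain; assigned so far: [1, 2, 4]
unit clause [3] forces x3=T; simplify:
  satisfied 1 clause(s); 0 remain; assigned so far: [1, 2, 3, 4]

Answer: x1=F x2=F x3=T x4=F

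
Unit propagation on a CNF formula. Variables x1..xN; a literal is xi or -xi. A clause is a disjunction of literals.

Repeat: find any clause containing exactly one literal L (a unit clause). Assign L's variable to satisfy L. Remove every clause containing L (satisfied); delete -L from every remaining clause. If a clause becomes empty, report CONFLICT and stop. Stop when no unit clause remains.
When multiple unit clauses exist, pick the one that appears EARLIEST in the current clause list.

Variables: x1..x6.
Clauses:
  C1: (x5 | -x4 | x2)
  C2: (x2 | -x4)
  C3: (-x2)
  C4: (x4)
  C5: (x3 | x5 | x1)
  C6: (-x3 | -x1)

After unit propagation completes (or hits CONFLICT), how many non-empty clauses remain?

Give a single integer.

Answer: 2

Derivation:
unit clause [-2] forces x2=F; simplify:
  drop 2 from [5, -4, 2] -> [5, -4]
  drop 2 from [2, -4] -> [-4]
  satisfied 1 clause(s); 5 remain; assigned so far: [2]
unit clause [-4] forces x4=F; simplify:
  drop 4 from [4] -> [] (empty!)
  satisfied 2 clause(s); 3 remain; assigned so far: [2, 4]
CONFLICT (empty clause)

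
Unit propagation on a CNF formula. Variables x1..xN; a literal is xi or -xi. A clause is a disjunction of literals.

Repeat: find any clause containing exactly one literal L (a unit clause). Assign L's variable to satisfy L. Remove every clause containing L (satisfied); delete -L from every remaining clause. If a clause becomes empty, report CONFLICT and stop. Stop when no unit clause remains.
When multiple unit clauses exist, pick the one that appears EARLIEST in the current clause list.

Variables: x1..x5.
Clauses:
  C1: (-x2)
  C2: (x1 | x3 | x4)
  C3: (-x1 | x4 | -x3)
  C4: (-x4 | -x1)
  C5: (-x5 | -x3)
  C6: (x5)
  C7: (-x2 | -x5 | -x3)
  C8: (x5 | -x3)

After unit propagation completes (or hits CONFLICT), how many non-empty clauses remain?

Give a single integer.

Answer: 2

Derivation:
unit clause [-2] forces x2=F; simplify:
  satisfied 2 clause(s); 6 remain; assigned so far: [2]
unit clause [5] forces x5=T; simplify:
  drop -5 from [-5, -3] -> [-3]
  satisfied 2 clause(s); 4 remain; assigned so far: [2, 5]
unit clause [-3] forces x3=F; simplify:
  drop 3 from [1, 3, 4] -> [1, 4]
  satisfied 2 clause(s); 2 remain; assigned so far: [2, 3, 5]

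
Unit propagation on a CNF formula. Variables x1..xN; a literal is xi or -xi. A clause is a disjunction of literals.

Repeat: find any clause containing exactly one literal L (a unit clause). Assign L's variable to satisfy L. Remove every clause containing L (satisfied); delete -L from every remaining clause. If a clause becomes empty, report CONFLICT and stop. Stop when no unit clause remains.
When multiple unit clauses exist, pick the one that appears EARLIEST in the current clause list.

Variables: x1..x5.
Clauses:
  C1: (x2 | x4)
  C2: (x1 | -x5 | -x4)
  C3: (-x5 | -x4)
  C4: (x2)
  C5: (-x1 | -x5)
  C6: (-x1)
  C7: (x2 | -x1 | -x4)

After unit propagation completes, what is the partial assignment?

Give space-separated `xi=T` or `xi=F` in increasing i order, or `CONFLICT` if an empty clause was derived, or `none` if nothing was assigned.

unit clause [2] forces x2=T; simplify:
  satisfied 3 clause(s); 4 remain; assigned so far: [2]
unit clause [-1] forces x1=F; simplify:
  drop 1 from [1, -5, -4] -> [-5, -4]
  satisfied 2 clause(s); 2 remain; assigned so far: [1, 2]

Answer: x1=F x2=T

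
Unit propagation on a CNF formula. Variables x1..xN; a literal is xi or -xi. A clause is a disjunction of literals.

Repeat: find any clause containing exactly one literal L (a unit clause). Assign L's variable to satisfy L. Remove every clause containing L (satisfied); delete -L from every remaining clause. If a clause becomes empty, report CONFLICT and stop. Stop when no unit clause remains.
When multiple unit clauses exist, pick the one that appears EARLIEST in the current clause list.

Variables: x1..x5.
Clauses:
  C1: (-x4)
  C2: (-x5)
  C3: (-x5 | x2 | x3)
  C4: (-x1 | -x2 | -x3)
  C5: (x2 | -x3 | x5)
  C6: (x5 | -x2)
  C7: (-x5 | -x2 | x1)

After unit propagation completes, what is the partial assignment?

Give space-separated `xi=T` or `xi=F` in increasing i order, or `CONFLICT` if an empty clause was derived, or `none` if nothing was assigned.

unit clause [-4] forces x4=F; simplify:
  satisfied 1 clause(s); 6 remain; assigned so far: [4]
unit clause [-5] forces x5=F; simplify:
  drop 5 from [2, -3, 5] -> [2, -3]
  drop 5 from [5, -2] -> [-2]
  satisfied 3 clause(s); 3 remain; assigned so far: [4, 5]
unit clause [-2] forces x2=F; simplify:
  drop 2 from [2, -3] -> [-3]
  satisfied 2 clause(s); 1 remain; assigned so far: [2, 4, 5]
unit clause [-3] forces x3=F; simplify:
  satisfied 1 clause(s); 0 remain; assigned so far: [2, 3, 4, 5]

Answer: x2=F x3=F x4=F x5=F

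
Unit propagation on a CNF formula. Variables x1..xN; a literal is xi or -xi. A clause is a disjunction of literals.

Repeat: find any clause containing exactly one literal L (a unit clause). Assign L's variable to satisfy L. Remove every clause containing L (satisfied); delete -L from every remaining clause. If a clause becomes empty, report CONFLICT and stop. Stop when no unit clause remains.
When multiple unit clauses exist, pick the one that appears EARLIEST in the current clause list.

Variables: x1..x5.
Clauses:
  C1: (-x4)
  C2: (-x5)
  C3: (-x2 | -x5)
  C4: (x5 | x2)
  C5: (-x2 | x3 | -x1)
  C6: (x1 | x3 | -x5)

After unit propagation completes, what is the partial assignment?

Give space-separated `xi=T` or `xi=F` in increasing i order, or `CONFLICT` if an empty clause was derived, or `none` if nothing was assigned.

Answer: x2=T x4=F x5=F

Derivation:
unit clause [-4] forces x4=F; simplify:
  satisfied 1 clause(s); 5 remain; assigned so far: [4]
unit clause [-5] forces x5=F; simplify:
  drop 5 from [5, 2] -> [2]
  satisfied 3 clause(s); 2 remain; assigned so far: [4, 5]
unit clause [2] forces x2=T; simplify:
  drop -2 from [-2, 3, -1] -> [3, -1]
  satisfied 1 clause(s); 1 remain; assigned so far: [2, 4, 5]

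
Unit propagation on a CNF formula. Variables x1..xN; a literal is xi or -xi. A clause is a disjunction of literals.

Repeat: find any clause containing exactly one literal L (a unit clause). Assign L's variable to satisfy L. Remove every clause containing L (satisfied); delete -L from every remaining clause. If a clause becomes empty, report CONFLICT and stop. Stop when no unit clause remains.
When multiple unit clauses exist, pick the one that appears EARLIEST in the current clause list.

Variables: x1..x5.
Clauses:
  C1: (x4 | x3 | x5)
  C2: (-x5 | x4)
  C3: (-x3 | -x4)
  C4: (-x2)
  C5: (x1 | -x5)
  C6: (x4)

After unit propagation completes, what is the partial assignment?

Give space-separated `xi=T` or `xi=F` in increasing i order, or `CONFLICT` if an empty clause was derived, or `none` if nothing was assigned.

unit clause [-2] forces x2=F; simplify:
  satisfied 1 clause(s); 5 remain; assigned so far: [2]
unit clause [4] forces x4=T; simplify:
  drop -4 from [-3, -4] -> [-3]
  satisfied 3 clause(s); 2 remain; assigned so far: [2, 4]
unit clause [-3] forces x3=F; simplify:
  satisfied 1 clause(s); 1 remain; assigned so far: [2, 3, 4]

Answer: x2=F x3=F x4=T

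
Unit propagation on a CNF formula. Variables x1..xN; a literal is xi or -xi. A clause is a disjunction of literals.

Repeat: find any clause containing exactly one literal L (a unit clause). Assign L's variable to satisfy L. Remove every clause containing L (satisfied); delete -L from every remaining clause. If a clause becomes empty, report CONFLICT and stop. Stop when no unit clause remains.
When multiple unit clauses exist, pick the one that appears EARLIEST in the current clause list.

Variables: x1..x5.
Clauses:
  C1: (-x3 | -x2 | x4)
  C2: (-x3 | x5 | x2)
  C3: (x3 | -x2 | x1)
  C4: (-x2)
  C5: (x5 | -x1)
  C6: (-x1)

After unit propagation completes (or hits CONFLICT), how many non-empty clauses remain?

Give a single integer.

unit clause [-2] forces x2=F; simplify:
  drop 2 from [-3, 5, 2] -> [-3, 5]
  satisfied 3 clause(s); 3 remain; assigned so far: [2]
unit clause [-1] forces x1=F; simplify:
  satisfied 2 clause(s); 1 remain; assigned so far: [1, 2]

Answer: 1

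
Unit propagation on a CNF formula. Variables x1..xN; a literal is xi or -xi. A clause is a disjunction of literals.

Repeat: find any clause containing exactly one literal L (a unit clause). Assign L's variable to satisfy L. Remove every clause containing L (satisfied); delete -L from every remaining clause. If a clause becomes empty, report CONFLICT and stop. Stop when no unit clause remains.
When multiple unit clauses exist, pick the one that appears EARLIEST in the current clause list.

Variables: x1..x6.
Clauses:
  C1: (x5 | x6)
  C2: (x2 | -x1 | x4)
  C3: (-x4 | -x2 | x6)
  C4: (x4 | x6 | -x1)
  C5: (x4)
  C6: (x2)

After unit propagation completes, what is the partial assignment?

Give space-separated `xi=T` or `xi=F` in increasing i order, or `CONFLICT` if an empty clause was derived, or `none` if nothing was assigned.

Answer: x2=T x4=T x6=T

Derivation:
unit clause [4] forces x4=T; simplify:
  drop -4 from [-4, -2, 6] -> [-2, 6]
  satisfied 3 clause(s); 3 remain; assigned so far: [4]
unit clause [2] forces x2=T; simplify:
  drop -2 from [-2, 6] -> [6]
  satisfied 1 clause(s); 2 remain; assigned so far: [2, 4]
unit clause [6] forces x6=T; simplify:
  satisfied 2 clause(s); 0 remain; assigned so far: [2, 4, 6]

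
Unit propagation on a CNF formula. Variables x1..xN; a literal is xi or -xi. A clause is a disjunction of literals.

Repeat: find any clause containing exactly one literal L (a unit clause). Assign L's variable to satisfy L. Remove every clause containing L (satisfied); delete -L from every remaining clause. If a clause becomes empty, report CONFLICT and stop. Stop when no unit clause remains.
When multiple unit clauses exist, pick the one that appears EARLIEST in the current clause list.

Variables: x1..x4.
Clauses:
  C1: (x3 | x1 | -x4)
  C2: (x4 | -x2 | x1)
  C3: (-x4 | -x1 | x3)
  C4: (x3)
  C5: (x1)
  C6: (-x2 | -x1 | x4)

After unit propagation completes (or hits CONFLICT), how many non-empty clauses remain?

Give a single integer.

Answer: 1

Derivation:
unit clause [3] forces x3=T; simplify:
  satisfied 3 clause(s); 3 remain; assigned so far: [3]
unit clause [1] forces x1=T; simplify:
  drop -1 from [-2, -1, 4] -> [-2, 4]
  satisfied 2 clause(s); 1 remain; assigned so far: [1, 3]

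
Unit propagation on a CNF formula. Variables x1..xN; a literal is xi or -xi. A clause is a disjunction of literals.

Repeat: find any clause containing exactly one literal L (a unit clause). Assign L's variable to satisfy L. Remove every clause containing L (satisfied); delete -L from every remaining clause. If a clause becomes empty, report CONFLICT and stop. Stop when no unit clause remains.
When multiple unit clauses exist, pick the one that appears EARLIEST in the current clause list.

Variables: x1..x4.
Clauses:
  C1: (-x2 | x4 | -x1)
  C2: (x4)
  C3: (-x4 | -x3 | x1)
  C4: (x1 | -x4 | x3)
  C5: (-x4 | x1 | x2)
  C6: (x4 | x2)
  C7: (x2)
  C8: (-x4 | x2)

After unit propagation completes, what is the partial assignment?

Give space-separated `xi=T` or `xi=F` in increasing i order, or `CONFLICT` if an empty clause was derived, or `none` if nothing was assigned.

Answer: x2=T x4=T

Derivation:
unit clause [4] forces x4=T; simplify:
  drop -4 from [-4, -3, 1] -> [-3, 1]
  drop -4 from [1, -4, 3] -> [1, 3]
  drop -4 from [-4, 1, 2] -> [1, 2]
  drop -4 from [-4, 2] -> [2]
  satisfied 3 clause(s); 5 remain; assigned so far: [4]
unit clause [2] forces x2=T; simplify:
  satisfied 3 clause(s); 2 remain; assigned so far: [2, 4]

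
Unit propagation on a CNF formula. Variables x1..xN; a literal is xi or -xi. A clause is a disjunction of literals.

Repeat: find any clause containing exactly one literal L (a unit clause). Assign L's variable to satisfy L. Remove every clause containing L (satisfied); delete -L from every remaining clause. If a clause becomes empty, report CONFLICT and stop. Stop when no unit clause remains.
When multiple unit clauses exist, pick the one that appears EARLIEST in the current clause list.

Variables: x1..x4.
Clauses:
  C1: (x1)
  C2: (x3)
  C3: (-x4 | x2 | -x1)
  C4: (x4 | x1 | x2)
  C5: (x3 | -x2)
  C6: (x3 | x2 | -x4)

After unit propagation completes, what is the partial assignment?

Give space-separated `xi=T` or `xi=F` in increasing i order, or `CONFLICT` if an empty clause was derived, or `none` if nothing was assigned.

unit clause [1] forces x1=T; simplify:
  drop -1 from [-4, 2, -1] -> [-4, 2]
  satisfied 2 clause(s); 4 remain; assigned so far: [1]
unit clause [3] forces x3=T; simplify:
  satisfied 3 clause(s); 1 remain; assigned so far: [1, 3]

Answer: x1=T x3=T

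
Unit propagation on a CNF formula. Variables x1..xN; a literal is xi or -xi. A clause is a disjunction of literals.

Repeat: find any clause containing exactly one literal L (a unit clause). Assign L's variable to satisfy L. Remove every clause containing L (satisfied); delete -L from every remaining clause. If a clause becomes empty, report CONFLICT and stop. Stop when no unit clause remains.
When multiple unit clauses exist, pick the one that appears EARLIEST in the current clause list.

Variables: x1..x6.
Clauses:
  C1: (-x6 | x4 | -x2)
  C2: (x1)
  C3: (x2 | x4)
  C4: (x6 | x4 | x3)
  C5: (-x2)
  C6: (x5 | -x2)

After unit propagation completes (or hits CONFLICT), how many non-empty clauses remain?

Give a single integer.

Answer: 0

Derivation:
unit clause [1] forces x1=T; simplify:
  satisfied 1 clause(s); 5 remain; assigned so far: [1]
unit clause [-2] forces x2=F; simplify:
  drop 2 from [2, 4] -> [4]
  satisfied 3 clause(s); 2 remain; assigned so far: [1, 2]
unit clause [4] forces x4=T; simplify:
  satisfied 2 clause(s); 0 remain; assigned so far: [1, 2, 4]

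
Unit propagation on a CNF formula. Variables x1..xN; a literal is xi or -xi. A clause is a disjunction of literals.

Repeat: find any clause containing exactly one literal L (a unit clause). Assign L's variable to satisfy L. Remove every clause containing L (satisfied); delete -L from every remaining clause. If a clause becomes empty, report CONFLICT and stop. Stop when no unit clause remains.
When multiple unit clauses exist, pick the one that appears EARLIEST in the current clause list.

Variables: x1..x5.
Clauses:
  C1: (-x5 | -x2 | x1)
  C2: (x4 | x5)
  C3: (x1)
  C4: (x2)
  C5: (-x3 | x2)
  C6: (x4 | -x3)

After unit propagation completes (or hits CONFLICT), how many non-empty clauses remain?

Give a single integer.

unit clause [1] forces x1=T; simplify:
  satisfied 2 clause(s); 4 remain; assigned so far: [1]
unit clause [2] forces x2=T; simplify:
  satisfied 2 clause(s); 2 remain; assigned so far: [1, 2]

Answer: 2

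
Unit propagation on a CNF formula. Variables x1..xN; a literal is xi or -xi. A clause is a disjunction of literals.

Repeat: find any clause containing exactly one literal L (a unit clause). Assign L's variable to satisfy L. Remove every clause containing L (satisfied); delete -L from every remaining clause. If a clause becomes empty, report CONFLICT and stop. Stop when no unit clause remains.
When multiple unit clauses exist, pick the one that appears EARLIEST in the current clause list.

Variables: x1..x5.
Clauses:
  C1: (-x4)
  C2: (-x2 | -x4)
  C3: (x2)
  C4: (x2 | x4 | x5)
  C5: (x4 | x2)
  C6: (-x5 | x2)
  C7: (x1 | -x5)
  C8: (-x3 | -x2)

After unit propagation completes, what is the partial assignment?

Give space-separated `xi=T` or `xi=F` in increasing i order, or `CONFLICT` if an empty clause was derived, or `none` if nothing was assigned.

unit clause [-4] forces x4=F; simplify:
  drop 4 from [2, 4, 5] -> [2, 5]
  drop 4 from [4, 2] -> [2]
  satisfied 2 clause(s); 6 remain; assigned so far: [4]
unit clause [2] forces x2=T; simplify:
  drop -2 from [-3, -2] -> [-3]
  satisfied 4 clause(s); 2 remain; assigned so far: [2, 4]
unit clause [-3] forces x3=F; simplify:
  satisfied 1 clause(s); 1 remain; assigned so far: [2, 3, 4]

Answer: x2=T x3=F x4=F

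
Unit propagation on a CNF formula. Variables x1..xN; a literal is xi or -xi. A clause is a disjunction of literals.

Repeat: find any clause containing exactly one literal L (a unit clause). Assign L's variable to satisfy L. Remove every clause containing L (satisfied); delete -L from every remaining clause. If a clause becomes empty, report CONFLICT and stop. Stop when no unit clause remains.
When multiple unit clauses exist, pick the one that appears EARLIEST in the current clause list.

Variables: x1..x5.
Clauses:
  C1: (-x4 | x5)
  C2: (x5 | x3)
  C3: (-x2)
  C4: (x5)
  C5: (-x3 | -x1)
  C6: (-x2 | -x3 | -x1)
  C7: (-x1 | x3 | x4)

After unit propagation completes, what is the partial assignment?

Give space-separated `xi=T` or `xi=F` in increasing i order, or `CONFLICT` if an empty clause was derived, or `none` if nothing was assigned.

Answer: x2=F x5=T

Derivation:
unit clause [-2] forces x2=F; simplify:
  satisfied 2 clause(s); 5 remain; assigned so far: [2]
unit clause [5] forces x5=T; simplify:
  satisfied 3 clause(s); 2 remain; assigned so far: [2, 5]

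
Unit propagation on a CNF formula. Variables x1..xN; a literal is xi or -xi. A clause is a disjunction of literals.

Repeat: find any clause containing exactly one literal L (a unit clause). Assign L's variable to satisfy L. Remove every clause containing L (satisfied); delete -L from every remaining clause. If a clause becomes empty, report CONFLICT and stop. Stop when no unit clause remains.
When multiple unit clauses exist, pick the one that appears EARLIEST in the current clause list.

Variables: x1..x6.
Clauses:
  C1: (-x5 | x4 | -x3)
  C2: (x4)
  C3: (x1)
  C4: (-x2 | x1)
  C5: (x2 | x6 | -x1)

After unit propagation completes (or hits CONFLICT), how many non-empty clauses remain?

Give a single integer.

Answer: 1

Derivation:
unit clause [4] forces x4=T; simplify:
  satisfied 2 clause(s); 3 remain; assigned so far: [4]
unit clause [1] forces x1=T; simplify:
  drop -1 from [2, 6, -1] -> [2, 6]
  satisfied 2 clause(s); 1 remain; assigned so far: [1, 4]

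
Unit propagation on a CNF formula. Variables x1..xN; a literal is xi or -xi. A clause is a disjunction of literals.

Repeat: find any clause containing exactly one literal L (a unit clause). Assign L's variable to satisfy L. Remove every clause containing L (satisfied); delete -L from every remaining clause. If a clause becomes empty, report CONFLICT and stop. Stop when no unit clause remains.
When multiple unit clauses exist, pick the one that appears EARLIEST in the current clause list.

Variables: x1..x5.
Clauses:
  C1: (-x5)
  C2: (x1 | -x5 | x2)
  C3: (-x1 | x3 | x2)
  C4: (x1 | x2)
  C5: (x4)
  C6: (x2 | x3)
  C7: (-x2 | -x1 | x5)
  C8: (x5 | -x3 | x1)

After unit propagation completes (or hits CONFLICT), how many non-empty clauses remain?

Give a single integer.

unit clause [-5] forces x5=F; simplify:
  drop 5 from [-2, -1, 5] -> [-2, -1]
  drop 5 from [5, -3, 1] -> [-3, 1]
  satisfied 2 clause(s); 6 remain; assigned so far: [5]
unit clause [4] forces x4=T; simplify:
  satisfied 1 clause(s); 5 remain; assigned so far: [4, 5]

Answer: 5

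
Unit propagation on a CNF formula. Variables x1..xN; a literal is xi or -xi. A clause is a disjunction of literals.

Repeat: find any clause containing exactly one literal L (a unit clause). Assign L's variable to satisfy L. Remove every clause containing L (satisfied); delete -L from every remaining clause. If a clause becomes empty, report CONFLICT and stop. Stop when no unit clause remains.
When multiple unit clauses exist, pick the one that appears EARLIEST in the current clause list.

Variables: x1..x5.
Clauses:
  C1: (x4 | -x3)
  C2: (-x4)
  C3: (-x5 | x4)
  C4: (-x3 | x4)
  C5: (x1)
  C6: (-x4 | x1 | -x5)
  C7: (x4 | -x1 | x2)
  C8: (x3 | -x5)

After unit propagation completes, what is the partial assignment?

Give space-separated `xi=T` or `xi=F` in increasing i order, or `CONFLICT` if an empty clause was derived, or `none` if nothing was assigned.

unit clause [-4] forces x4=F; simplify:
  drop 4 from [4, -3] -> [-3]
  drop 4 from [-5, 4] -> [-5]
  drop 4 from [-3, 4] -> [-3]
  drop 4 from [4, -1, 2] -> [-1, 2]
  satisfied 2 clause(s); 6 remain; assigned so far: [4]
unit clause [-3] forces x3=F; simplify:
  drop 3 from [3, -5] -> [-5]
  satisfied 2 clause(s); 4 remain; assigned so far: [3, 4]
unit clause [-5] forces x5=F; simplify:
  satisfied 2 clause(s); 2 remain; assigned so far: [3, 4, 5]
unit clause [1] forces x1=T; simplify:
  drop -1 from [-1, 2] -> [2]
  satisfied 1 clause(s); 1 remain; assigned so far: [1, 3, 4, 5]
unit clause [2] forces x2=T; simplify:
  satisfied 1 clause(s); 0 remain; assigned so far: [1, 2, 3, 4, 5]

Answer: x1=T x2=T x3=F x4=F x5=F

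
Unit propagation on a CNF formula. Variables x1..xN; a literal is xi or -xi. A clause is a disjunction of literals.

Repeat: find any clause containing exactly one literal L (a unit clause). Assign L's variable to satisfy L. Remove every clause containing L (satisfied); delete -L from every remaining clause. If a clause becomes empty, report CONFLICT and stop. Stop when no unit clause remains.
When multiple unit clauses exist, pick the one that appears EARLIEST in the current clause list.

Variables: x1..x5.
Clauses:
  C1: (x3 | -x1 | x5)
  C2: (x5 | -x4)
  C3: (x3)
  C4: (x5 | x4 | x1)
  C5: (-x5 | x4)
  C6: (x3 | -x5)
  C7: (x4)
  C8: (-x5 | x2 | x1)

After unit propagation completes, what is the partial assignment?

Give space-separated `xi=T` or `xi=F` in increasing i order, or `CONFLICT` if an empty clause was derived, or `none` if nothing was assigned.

unit clause [3] forces x3=T; simplify:
  satisfied 3 clause(s); 5 remain; assigned so far: [3]
unit clause [4] forces x4=T; simplify:
  drop -4 from [5, -4] -> [5]
  satisfied 3 clause(s); 2 remain; assigned so far: [3, 4]
unit clause [5] forces x5=T; simplify:
  drop -5 from [-5, 2, 1] -> [2, 1]
  satisfied 1 clause(s); 1 remain; assigned so far: [3, 4, 5]

Answer: x3=T x4=T x5=T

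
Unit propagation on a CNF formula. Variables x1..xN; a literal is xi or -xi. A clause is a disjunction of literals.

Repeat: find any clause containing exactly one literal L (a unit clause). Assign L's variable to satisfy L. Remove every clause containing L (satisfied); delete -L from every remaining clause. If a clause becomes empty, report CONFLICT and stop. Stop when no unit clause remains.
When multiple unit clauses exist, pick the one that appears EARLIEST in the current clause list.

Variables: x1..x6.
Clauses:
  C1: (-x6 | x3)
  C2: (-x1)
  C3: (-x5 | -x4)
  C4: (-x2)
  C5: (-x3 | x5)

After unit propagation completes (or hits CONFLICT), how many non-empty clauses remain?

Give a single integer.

unit clause [-1] forces x1=F; simplify:
  satisfied 1 clause(s); 4 remain; assigned so far: [1]
unit clause [-2] forces x2=F; simplify:
  satisfied 1 clause(s); 3 remain; assigned so far: [1, 2]

Answer: 3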